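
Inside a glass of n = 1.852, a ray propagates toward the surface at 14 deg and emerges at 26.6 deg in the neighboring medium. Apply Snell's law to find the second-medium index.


Apply Snell's law: n1 * sin(theta1) = n2 * sin(theta2)
  n2 = n1 * sin(theta1) / sin(theta2)
  sin(14) = 0.241922
  sin(26.6) = 0.447759
  n2 = 1.852 * 0.241922 / 0.447759 = 1.0006

1.0006


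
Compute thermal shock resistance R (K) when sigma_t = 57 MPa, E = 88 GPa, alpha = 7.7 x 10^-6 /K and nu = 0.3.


Thermal shock resistance: R = sigma * (1 - nu) / (E * alpha)
  Numerator = 57 * (1 - 0.3) = 39.9
  Denominator = 88 * 1000 * (7.7 x 10^-6) = 0.6776
  R = 39.9 / 0.6776 = 58.9 K

58.9 K


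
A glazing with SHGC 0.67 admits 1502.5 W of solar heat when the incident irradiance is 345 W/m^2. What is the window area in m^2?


Rearrange Q = Area * SHGC * Irradiance:
  Area = Q / (SHGC * Irradiance)
  Area = 1502.5 / (0.67 * 345) = 6.5 m^2

6.5 m^2


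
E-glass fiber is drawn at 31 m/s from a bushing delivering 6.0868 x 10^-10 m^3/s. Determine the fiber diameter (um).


Cross-sectional area from continuity:
  A = Q / v = 6.0868 x 10^-10 / 31 = 1.963484 x 10^-11 m^2
Diameter from circular cross-section:
  d = sqrt(4A / pi) * 10^6 (m -> um)
  d = sqrt(4 * 1.963484 x 10^-11 / pi) * 10^6 = 5.0 um

5.0 um


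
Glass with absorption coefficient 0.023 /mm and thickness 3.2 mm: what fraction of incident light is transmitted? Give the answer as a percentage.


Beer-Lambert law: T = exp(-alpha * thickness)
  exponent = -0.023 * 3.2 = -0.0736
  T = exp(-0.0736) = 0.929
  Percentage = 0.929 * 100 = 92.9%

92.9%


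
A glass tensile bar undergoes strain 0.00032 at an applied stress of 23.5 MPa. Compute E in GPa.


Young's modulus: E = stress / strain
  E = 23.5 MPa / 0.00032 = 73437.5 MPa
Convert to GPa: 73437.5 / 1000 = 73.44 GPa

73.44 GPa


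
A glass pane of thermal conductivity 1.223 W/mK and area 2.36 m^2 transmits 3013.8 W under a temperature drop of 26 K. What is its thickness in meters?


Fourier's law: t = k * A * dT / Q
  t = 1.223 * 2.36 * 26 / 3013.8
  t = 75.04328 / 3013.8 = 0.0249 m

0.0249 m


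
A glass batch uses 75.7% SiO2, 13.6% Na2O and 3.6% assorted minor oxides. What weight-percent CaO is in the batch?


Pieces sum to 100%:
  CaO = 100 - (SiO2 + Na2O + others)
  CaO = 100 - (75.7 + 13.6 + 3.6) = 7.1%

7.1%


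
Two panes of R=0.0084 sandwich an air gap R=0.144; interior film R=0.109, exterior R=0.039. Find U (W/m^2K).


Total thermal resistance (series):
  R_total = R_in + R_glass + R_air + R_glass + R_out
  R_total = 0.109 + 0.0084 + 0.144 + 0.0084 + 0.039 = 0.3088 m^2K/W
U-value = 1 / R_total = 1 / 0.3088 = 3.238 W/m^2K

3.238 W/m^2K


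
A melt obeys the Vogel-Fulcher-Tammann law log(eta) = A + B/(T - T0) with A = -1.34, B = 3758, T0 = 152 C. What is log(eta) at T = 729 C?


VFT equation: log(eta) = A + B / (T - T0)
  T - T0 = 729 - 152 = 577
  B / (T - T0) = 3758 / 577 = 6.513
  log(eta) = -1.34 + 6.513 = 5.173

5.173


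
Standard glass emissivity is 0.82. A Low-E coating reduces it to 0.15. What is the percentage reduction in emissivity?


Percentage reduction = (1 - coated/uncoated) * 100
  Ratio = 0.15 / 0.82 = 0.1829
  Reduction = (1 - 0.1829) * 100 = 81.7%

81.7%


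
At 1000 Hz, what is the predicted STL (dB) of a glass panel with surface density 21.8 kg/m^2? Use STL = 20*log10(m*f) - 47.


Mass law: STL = 20 * log10(m * f) - 47
  m * f = 21.8 * 1000 = 21800
  log10(21800) = 4.33846
  STL = 20 * 4.33846 - 47 = 86.7692 - 47 = 39.8 dB

39.8 dB


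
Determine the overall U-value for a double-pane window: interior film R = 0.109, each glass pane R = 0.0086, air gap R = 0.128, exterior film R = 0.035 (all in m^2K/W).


Total thermal resistance (series):
  R_total = R_in + R_glass + R_air + R_glass + R_out
  R_total = 0.109 + 0.0086 + 0.128 + 0.0086 + 0.035 = 0.2892 m^2K/W
U-value = 1 / R_total = 1 / 0.2892 = 3.458 W/m^2K

3.458 W/m^2K


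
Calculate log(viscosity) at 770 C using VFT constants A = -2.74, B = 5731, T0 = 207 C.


VFT equation: log(eta) = A + B / (T - T0)
  T - T0 = 770 - 207 = 563
  B / (T - T0) = 5731 / 563 = 10.179
  log(eta) = -2.74 + 10.179 = 7.439

7.439


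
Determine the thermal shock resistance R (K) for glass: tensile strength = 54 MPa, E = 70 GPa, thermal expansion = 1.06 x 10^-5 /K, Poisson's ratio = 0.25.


Thermal shock resistance: R = sigma * (1 - nu) / (E * alpha)
  Numerator = 54 * (1 - 0.25) = 40.5
  Denominator = 70 * 1000 * (1.06 x 10^-5) = 0.742
  R = 40.5 / 0.742 = 54.6 K

54.6 K


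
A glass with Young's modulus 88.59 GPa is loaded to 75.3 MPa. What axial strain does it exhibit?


Rearrange E = sigma / epsilon:
  epsilon = sigma / E
  E (MPa) = 88.59 * 1000 = 88590
  epsilon = 75.3 / 88590 = 0.00085

0.00085


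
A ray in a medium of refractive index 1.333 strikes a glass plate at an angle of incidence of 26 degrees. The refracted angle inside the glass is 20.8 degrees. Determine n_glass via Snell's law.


Apply Snell's law: n1 * sin(theta1) = n2 * sin(theta2)
  n2 = n1 * sin(theta1) / sin(theta2)
  sin(26) = 0.438371
  sin(20.8) = 0.355107
  n2 = 1.333 * 0.438371 / 0.355107 = 1.6456

1.6456


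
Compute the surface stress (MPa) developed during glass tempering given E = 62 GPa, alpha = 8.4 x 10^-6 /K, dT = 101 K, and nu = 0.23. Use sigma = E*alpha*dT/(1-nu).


Tempering stress: sigma = E * alpha * dT / (1 - nu)
  E (MPa) = 62 * 1000 = 62000
  Numerator = 62000 * (8.4 x 10^-6) * 101 = 52.6008
  Denominator = 1 - 0.23 = 0.77
  sigma = 52.6008 / 0.77 = 68.3 MPa

68.3 MPa


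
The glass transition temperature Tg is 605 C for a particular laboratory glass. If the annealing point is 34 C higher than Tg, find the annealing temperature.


The annealing temperature is Tg plus the offset:
  T_anneal = 605 + 34 = 639 C

639 C


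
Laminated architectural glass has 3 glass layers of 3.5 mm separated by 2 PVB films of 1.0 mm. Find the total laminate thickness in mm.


Total thickness = glass contribution + PVB contribution
  Glass: 3 * 3.5 = 10.5 mm
  PVB: 2 * 1.0 = 2.0 mm
  Total = 10.5 + 2.0 = 12.5 mm

12.5 mm


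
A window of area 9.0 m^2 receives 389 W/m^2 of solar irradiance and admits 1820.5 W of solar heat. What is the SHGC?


Rearrange Q = Area * SHGC * Irradiance:
  SHGC = Q / (Area * Irradiance)
  SHGC = 1820.5 / (9.0 * 389) = 0.52

0.52


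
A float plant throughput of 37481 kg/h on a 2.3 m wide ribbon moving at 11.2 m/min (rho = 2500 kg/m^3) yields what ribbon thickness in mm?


Ribbon cross-section from mass balance:
  Volume rate = throughput / density = 37481 / 2500 = 14.9924 m^3/h
  thickness = volume rate / (speed * 60 * width), i.e.
  thickness = throughput / (60 * speed * width * density) * 1000
  thickness = 37481 / (60 * 11.2 * 2.3 * 2500) * 1000 = 9.7 mm

9.7 mm


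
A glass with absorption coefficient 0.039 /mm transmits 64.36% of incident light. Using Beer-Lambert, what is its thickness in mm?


Rearrange T = exp(-alpha * thickness):
  thickness = -ln(T) / alpha
  T = 64.36/100 = 0.6436
  ln(T) = -0.44068
  -ln(T) = 0.44068
  thickness = 0.44068 / 0.039 = 11.3 mm

11.3 mm


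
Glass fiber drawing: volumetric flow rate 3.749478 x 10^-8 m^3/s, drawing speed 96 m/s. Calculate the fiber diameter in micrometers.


Cross-sectional area from continuity:
  A = Q / v = 3.749478 x 10^-8 / 96 = 3.905706 x 10^-10 m^2
Diameter from circular cross-section:
  d = sqrt(4A / pi) * 10^6 (m -> um)
  d = sqrt(4 * 3.905706 x 10^-10 / pi) * 10^6 = 22.3 um

22.3 um


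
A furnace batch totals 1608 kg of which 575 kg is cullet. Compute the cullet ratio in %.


Cullet ratio = (cullet mass / total batch mass) * 100
  Ratio = 575 / 1608 * 100 = 35.76%

35.76%


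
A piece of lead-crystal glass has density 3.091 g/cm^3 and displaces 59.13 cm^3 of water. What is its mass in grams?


Rearrange rho = m / V:
  m = rho * V
  m = 3.091 * 59.13 = 182.771 g

182.771 g


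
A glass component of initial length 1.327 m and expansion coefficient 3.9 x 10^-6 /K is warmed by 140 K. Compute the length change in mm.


Thermal expansion formula: dL = alpha * L0 * dT
  dL = (3.9 x 10^-6) * 1.327 * 140 = 0.00072454 m
Convert to mm: 0.00072454 * 1000 = 0.7245 mm

0.7245 mm


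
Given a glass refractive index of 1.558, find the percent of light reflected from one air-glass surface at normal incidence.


Fresnel reflectance at normal incidence:
  R = ((n - 1)/(n + 1))^2
  (n - 1)/(n + 1) = (1.558 - 1)/(1.558 + 1) = 0.218139
  R = 0.218139^2 = 0.0475846
  R(%) = 0.0475846 * 100 = 4.758%

4.758%


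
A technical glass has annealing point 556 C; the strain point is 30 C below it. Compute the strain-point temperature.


Strain point = annealing point - difference:
  T_strain = 556 - 30 = 526 C

526 C


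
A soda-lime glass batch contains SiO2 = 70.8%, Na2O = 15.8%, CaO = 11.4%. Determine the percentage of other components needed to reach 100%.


Sum the three major oxides:
  SiO2 + Na2O + CaO = 70.8 + 15.8 + 11.4 = 98.0%
Subtract from 100%:
  Others = 100 - 98.0 = 2.0%

2.0%


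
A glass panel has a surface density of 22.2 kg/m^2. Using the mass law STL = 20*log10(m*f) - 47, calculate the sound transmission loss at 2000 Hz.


Mass law: STL = 20 * log10(m * f) - 47
  m * f = 22.2 * 2000 = 44400
  log10(44400) = 4.64738
  STL = 20 * 4.64738 - 47 = 92.9476 - 47 = 45.9 dB

45.9 dB


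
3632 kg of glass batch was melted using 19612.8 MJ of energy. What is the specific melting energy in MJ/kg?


Rearrange E = m * s for s:
  s = E / m
  s = 19612.8 / 3632 = 5.4 MJ/kg

5.4 MJ/kg


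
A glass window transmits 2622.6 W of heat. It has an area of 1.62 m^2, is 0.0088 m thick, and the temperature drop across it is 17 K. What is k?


Fourier's law rearranged: k = Q * t / (A * dT)
  Numerator = 2622.6 * 0.0088 = 23.07888
  Denominator = 1.62 * 17 = 27.54
  k = 23.07888 / 27.54 = 0.838 W/mK

0.838 W/mK


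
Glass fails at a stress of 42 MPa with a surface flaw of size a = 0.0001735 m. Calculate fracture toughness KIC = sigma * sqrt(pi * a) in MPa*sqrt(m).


Fracture toughness: KIC = sigma * sqrt(pi * a)
  pi * a = pi * 0.0001735 = 0.000545066
  sqrt(pi * a) = 0.023347
  KIC = 42 * 0.023347 = 0.981 MPa*sqrt(m)

0.981 MPa*sqrt(m)


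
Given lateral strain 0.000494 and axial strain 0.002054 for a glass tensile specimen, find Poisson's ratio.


Poisson's ratio: nu = lateral strain / axial strain
  nu = 0.000494 / 0.002054 = 0.2405

0.2405


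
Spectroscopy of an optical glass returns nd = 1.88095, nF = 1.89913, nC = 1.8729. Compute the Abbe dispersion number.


Abbe number formula: Vd = (nd - 1) / (nF - nC)
  nd - 1 = 1.88095 - 1 = 0.88095
  nF - nC = 1.89913 - 1.8729 = 0.02623
  Vd = 0.88095 / 0.02623 = 33.59

33.59


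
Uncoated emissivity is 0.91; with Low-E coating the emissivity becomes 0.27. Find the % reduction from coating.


Percentage reduction = (1 - coated/uncoated) * 100
  Ratio = 0.27 / 0.91 = 0.2967
  Reduction = (1 - 0.2967) * 100 = 70.3%

70.3%


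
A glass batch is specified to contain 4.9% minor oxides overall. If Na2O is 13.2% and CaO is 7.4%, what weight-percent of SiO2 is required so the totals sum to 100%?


Known pieces sum to 100%:
  SiO2 = 100 - (others + Na2O + CaO)
  SiO2 = 100 - (4.9 + 13.2 + 7.4) = 74.5%

74.5%


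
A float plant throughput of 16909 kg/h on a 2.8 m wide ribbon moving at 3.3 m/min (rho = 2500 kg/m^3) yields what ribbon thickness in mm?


Ribbon cross-section from mass balance:
  Volume rate = throughput / density = 16909 / 2500 = 6.7636 m^3/h
  thickness = volume rate / (speed * 60 * width), i.e.
  thickness = throughput / (60 * speed * width * density) * 1000
  thickness = 16909 / (60 * 3.3 * 2.8 * 2500) * 1000 = 12.2 mm

12.2 mm


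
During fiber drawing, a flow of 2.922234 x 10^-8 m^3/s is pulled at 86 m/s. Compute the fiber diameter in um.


Cross-sectional area from continuity:
  A = Q / v = 2.922234 x 10^-8 / 86 = 3.397947 x 10^-10 m^2
Diameter from circular cross-section:
  d = sqrt(4A / pi) * 10^6 (m -> um)
  d = sqrt(4 * 3.397947 x 10^-10 / pi) * 10^6 = 20.8 um

20.8 um


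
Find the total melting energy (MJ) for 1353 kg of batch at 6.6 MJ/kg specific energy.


Total energy = mass * specific energy
  E = 1353 * 6.6 = 8929.8 MJ

8929.8 MJ


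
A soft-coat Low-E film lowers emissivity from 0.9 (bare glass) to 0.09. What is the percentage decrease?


Percentage reduction = (1 - coated/uncoated) * 100
  Ratio = 0.09 / 0.9 = 0.1
  Reduction = (1 - 0.1) * 100 = 90.0%

90.0%


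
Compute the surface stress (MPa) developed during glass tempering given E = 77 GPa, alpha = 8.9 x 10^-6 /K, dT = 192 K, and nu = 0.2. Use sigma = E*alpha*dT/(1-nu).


Tempering stress: sigma = E * alpha * dT / (1 - nu)
  E (MPa) = 77 * 1000 = 77000
  Numerator = 77000 * (8.9 x 10^-6) * 192 = 131.5776
  Denominator = 1 - 0.2 = 0.8
  sigma = 131.5776 / 0.8 = 164.5 MPa

164.5 MPa


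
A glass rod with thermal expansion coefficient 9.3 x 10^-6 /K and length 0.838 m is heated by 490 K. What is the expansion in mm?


Thermal expansion formula: dL = alpha * L0 * dT
  dL = (9.3 x 10^-6) * 0.838 * 490 = 0.00381877 m
Convert to mm: 0.00381877 * 1000 = 3.8188 mm

3.8188 mm


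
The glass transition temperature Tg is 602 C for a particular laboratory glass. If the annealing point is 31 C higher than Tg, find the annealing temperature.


The annealing temperature is Tg plus the offset:
  T_anneal = 602 + 31 = 633 C

633 C


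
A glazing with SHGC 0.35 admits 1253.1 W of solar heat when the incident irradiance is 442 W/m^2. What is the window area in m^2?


Rearrange Q = Area * SHGC * Irradiance:
  Area = Q / (SHGC * Irradiance)
  Area = 1253.1 / (0.35 * 442) = 8.1 m^2

8.1 m^2


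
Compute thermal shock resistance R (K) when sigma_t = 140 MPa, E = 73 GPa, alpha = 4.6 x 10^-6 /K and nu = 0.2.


Thermal shock resistance: R = sigma * (1 - nu) / (E * alpha)
  Numerator = 140 * (1 - 0.2) = 112.0
  Denominator = 73 * 1000 * (4.6 x 10^-6) = 0.3358
  R = 112.0 / 0.3358 = 333.5 K

333.5 K


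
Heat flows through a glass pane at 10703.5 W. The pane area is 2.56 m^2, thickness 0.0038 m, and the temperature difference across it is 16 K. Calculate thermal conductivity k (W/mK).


Fourier's law rearranged: k = Q * t / (A * dT)
  Numerator = 10703.5 * 0.0038 = 40.6733
  Denominator = 2.56 * 16 = 40.96
  k = 40.6733 / 40.96 = 0.993 W/mK

0.993 W/mK


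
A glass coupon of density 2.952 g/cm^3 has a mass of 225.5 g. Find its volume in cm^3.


Rearrange rho = m / V:
  V = m / rho
  V = 225.5 / 2.952 = 76.389 cm^3

76.389 cm^3


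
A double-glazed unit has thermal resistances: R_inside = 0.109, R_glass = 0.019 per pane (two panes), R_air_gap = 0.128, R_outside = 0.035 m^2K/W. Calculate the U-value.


Total thermal resistance (series):
  R_total = R_in + R_glass + R_air + R_glass + R_out
  R_total = 0.109 + 0.019 + 0.128 + 0.019 + 0.035 = 0.31 m^2K/W
U-value = 1 / R_total = 1 / 0.31 = 3.226 W/m^2K

3.226 W/m^2K


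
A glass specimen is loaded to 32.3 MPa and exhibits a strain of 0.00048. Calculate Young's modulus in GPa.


Young's modulus: E = stress / strain
  E = 32.3 MPa / 0.00048 = 67291.67 MPa
Convert to GPa: 67291.67 / 1000 = 67.29 GPa

67.29 GPa


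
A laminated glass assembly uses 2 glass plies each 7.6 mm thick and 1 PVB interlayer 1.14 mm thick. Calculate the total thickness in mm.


Total thickness = glass contribution + PVB contribution
  Glass: 2 * 7.6 = 15.2 mm
  PVB: 1 * 1.14 = 1.14 mm
  Total = 15.2 + 1.14 = 16.34 mm

16.34 mm


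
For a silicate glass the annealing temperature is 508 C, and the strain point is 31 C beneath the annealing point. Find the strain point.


Strain point = annealing point - difference:
  T_strain = 508 - 31 = 477 C

477 C


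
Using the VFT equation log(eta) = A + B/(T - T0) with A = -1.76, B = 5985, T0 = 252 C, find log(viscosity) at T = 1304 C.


VFT equation: log(eta) = A + B / (T - T0)
  T - T0 = 1304 - 252 = 1052
  B / (T - T0) = 5985 / 1052 = 5.689
  log(eta) = -1.76 + 5.689 = 3.929

3.929


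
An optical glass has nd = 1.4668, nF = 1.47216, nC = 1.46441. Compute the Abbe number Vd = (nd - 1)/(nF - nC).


Abbe number formula: Vd = (nd - 1) / (nF - nC)
  nd - 1 = 1.4668 - 1 = 0.4668
  nF - nC = 1.47216 - 1.46441 = 0.00775
  Vd = 0.4668 / 0.00775 = 60.23

60.23


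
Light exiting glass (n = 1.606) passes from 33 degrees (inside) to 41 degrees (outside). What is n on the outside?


Apply Snell's law: n1 * sin(theta1) = n2 * sin(theta2)
  n2 = n1 * sin(theta1) / sin(theta2)
  sin(33) = 0.544639
  sin(41) = 0.656059
  n2 = 1.606 * 0.544639 / 0.656059 = 1.3332

1.3332


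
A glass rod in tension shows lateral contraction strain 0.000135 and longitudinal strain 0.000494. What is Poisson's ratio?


Poisson's ratio: nu = lateral strain / axial strain
  nu = 0.000135 / 0.000494 = 0.2733

0.2733


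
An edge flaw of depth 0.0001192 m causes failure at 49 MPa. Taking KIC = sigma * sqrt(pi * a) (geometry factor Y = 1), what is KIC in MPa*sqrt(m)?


Fracture toughness: KIC = sigma * sqrt(pi * a)
  pi * a = pi * 0.0001192 = 0.000374478
  sqrt(pi * a) = 0.019351
  KIC = 49 * 0.019351 = 0.948 MPa*sqrt(m)

0.948 MPa*sqrt(m)


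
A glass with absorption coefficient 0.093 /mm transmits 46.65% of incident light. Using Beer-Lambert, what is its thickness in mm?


Rearrange T = exp(-alpha * thickness):
  thickness = -ln(T) / alpha
  T = 46.65/100 = 0.4665
  ln(T) = -0.7625
  -ln(T) = 0.7625
  thickness = 0.7625 / 0.093 = 8.2 mm

8.2 mm


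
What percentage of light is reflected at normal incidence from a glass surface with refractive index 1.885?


Fresnel reflectance at normal incidence:
  R = ((n - 1)/(n + 1))^2
  (n - 1)/(n + 1) = (1.885 - 1)/(1.885 + 1) = 0.306759
  R = 0.306759^2 = 0.0941011
  R(%) = 0.0941011 * 100 = 9.41%

9.41%


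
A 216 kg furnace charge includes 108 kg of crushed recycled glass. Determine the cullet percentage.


Cullet ratio = (cullet mass / total batch mass) * 100
  Ratio = 108 / 216 * 100 = 50.0%

50.0%


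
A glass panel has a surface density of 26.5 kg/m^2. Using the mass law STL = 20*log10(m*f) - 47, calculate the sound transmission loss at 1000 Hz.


Mass law: STL = 20 * log10(m * f) - 47
  m * f = 26.5 * 1000 = 26500
  log10(26500) = 4.42325
  STL = 20 * 4.42325 - 47 = 88.465 - 47 = 41.5 dB

41.5 dB


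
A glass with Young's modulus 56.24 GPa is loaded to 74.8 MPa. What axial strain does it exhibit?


Rearrange E = sigma / epsilon:
  epsilon = sigma / E
  E (MPa) = 56.24 * 1000 = 56240
  epsilon = 74.8 / 56240 = 0.00133

0.00133


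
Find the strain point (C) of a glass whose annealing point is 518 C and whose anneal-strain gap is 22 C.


Strain point = annealing point - difference:
  T_strain = 518 - 22 = 496 C

496 C


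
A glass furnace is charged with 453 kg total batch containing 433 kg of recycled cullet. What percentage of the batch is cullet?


Cullet ratio = (cullet mass / total batch mass) * 100
  Ratio = 433 / 453 * 100 = 95.58%

95.58%


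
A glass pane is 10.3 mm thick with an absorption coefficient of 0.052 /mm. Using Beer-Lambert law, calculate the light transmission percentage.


Beer-Lambert law: T = exp(-alpha * thickness)
  exponent = -0.052 * 10.3 = -0.5356
  T = exp(-0.5356) = 0.5853
  Percentage = 0.5853 * 100 = 58.53%

58.53%


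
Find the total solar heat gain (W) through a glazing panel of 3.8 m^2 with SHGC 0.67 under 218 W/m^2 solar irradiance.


Solar heat gain: Q = Area * SHGC * Irradiance
  Q = 3.8 * 0.67 * 218 = 555 W

555 W


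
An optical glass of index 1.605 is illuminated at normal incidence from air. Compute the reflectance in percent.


Fresnel reflectance at normal incidence:
  R = ((n - 1)/(n + 1))^2
  (n - 1)/(n + 1) = (1.605 - 1)/(1.605 + 1) = 0.232246
  R = 0.232246^2 = 0.0539382
  R(%) = 0.0539382 * 100 = 5.394%

5.394%


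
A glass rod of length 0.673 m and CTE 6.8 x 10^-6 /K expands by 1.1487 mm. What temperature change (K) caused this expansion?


Rearrange dL = alpha * L0 * dT for dT:
  dT = dL / (alpha * L0)
  dL (m) = 1.1487 / 1000 = 0.0011487
  dT = 0.0011487 / ((6.8 x 10^-6) * 0.673) = 251.0 K

251.0 K


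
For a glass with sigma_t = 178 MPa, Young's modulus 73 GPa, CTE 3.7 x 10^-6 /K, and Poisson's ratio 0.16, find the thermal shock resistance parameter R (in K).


Thermal shock resistance: R = sigma * (1 - nu) / (E * alpha)
  Numerator = 178 * (1 - 0.16) = 149.52
  Denominator = 73 * 1000 * (3.7 x 10^-6) = 0.2701
  R = 149.52 / 0.2701 = 553.6 K

553.6 K


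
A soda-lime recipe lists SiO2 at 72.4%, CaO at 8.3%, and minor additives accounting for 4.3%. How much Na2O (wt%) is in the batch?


Pieces sum to 100%:
  Na2O = 100 - (SiO2 + CaO + others)
  Na2O = 100 - (72.4 + 8.3 + 4.3) = 15.0%

15.0%


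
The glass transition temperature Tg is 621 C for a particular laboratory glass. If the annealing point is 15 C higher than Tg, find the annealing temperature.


The annealing temperature is Tg plus the offset:
  T_anneal = 621 + 15 = 636 C

636 C


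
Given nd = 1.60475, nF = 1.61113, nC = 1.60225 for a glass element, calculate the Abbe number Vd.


Abbe number formula: Vd = (nd - 1) / (nF - nC)
  nd - 1 = 1.60475 - 1 = 0.60475
  nF - nC = 1.61113 - 1.60225 = 0.00888
  Vd = 0.60475 / 0.00888 = 68.1

68.1


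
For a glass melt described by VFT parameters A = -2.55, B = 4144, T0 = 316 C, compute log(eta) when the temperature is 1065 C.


VFT equation: log(eta) = A + B / (T - T0)
  T - T0 = 1065 - 316 = 749
  B / (T - T0) = 4144 / 749 = 5.533
  log(eta) = -2.55 + 5.533 = 2.983

2.983


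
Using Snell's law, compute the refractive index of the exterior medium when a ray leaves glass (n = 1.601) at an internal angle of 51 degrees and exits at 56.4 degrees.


Apply Snell's law: n1 * sin(theta1) = n2 * sin(theta2)
  n2 = n1 * sin(theta1) / sin(theta2)
  sin(51) = 0.777146
  sin(56.4) = 0.832921
  n2 = 1.601 * 0.777146 / 0.832921 = 1.4938

1.4938


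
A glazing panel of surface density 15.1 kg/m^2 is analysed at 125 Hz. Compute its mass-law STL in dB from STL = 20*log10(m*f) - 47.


Mass law: STL = 20 * log10(m * f) - 47
  m * f = 15.1 * 125 = 1887.5
  log10(1887.5) = 3.27589
  STL = 20 * 3.27589 - 47 = 65.5178 - 47 = 18.5 dB

18.5 dB


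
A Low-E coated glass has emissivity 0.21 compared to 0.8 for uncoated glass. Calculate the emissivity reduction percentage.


Percentage reduction = (1 - coated/uncoated) * 100
  Ratio = 0.21 / 0.8 = 0.2625
  Reduction = (1 - 0.2625) * 100 = 73.8%

73.8%


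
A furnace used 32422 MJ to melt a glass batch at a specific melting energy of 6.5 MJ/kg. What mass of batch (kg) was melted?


Rearrange E = m * s for m:
  m = E / s
  m = 32422 / 6.5 = 4988.0 kg

4988.0 kg


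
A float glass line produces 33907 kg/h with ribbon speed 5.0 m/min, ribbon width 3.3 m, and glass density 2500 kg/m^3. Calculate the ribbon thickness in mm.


Ribbon cross-section from mass balance:
  Volume rate = throughput / density = 33907 / 2500 = 13.5628 m^3/h
  thickness = volume rate / (speed * 60 * width), i.e.
  thickness = throughput / (60 * speed * width * density) * 1000
  thickness = 33907 / (60 * 5.0 * 3.3 * 2500) * 1000 = 13.7 mm

13.7 mm


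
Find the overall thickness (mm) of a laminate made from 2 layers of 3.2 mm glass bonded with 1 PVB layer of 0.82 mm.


Total thickness = glass contribution + PVB contribution
  Glass: 2 * 3.2 = 6.4 mm
  PVB: 1 * 0.82 = 0.82 mm
  Total = 6.4 + 0.82 = 7.22 mm

7.22 mm


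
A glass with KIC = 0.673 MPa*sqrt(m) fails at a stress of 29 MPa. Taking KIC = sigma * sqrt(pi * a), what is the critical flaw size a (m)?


Rearrange KIC = sigma * sqrt(pi * a):
  sqrt(pi * a) = KIC / sigma
  sqrt(pi * a) = 0.673 / 29 = 0.023207
  a = (KIC / sigma)^2 / pi
  a = 0.023207^2 / pi = 0.0001714 m

0.0001714 m


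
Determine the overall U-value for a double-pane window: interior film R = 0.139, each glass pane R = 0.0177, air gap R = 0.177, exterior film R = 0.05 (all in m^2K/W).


Total thermal resistance (series):
  R_total = R_in + R_glass + R_air + R_glass + R_out
  R_total = 0.139 + 0.0177 + 0.177 + 0.0177 + 0.05 = 0.4014 m^2K/W
U-value = 1 / R_total = 1 / 0.4014 = 2.491 W/m^2K

2.491 W/m^2K


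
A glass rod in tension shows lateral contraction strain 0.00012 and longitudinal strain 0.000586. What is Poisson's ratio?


Poisson's ratio: nu = lateral strain / axial strain
  nu = 0.00012 / 0.000586 = 0.2048

0.2048


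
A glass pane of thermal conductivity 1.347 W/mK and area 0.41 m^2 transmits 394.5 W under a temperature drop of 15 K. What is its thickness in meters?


Fourier's law: t = k * A * dT / Q
  t = 1.347 * 0.41 * 15 / 394.5
  t = 8.28405 / 394.5 = 0.021 m

0.021 m


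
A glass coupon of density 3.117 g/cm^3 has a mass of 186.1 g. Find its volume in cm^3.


Rearrange rho = m / V:
  V = m / rho
  V = 186.1 / 3.117 = 59.705 cm^3

59.705 cm^3


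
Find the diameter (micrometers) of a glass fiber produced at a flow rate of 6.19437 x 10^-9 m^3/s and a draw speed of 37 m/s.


Cross-sectional area from continuity:
  A = Q / v = 6.19437 x 10^-9 / 37 = 1.674154 x 10^-10 m^2
Diameter from circular cross-section:
  d = sqrt(4A / pi) * 10^6 (m -> um)
  d = sqrt(4 * 1.674154 x 10^-10 / pi) * 10^6 = 14.6 um

14.6 um


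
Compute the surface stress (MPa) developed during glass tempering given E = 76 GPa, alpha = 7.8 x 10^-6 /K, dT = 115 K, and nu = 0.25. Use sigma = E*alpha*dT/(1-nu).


Tempering stress: sigma = E * alpha * dT / (1 - nu)
  E (MPa) = 76 * 1000 = 76000
  Numerator = 76000 * (7.8 x 10^-6) * 115 = 68.172
  Denominator = 1 - 0.25 = 0.75
  sigma = 68.172 / 0.75 = 90.9 MPa

90.9 MPa


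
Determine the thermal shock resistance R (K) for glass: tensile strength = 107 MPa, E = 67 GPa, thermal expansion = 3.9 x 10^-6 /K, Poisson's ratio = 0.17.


Thermal shock resistance: R = sigma * (1 - nu) / (E * alpha)
  Numerator = 107 * (1 - 0.17) = 88.81
  Denominator = 67 * 1000 * (3.9 x 10^-6) = 0.2613
  R = 88.81 / 0.2613 = 339.9 K

339.9 K


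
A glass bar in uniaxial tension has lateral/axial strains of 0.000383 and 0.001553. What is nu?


Poisson's ratio: nu = lateral strain / axial strain
  nu = 0.000383 / 0.001553 = 0.2466

0.2466


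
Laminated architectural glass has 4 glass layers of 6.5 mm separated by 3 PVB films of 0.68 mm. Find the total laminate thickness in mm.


Total thickness = glass contribution + PVB contribution
  Glass: 4 * 6.5 = 26.0 mm
  PVB: 3 * 0.68 = 2.04 mm
  Total = 26.0 + 2.04 = 28.04 mm

28.04 mm


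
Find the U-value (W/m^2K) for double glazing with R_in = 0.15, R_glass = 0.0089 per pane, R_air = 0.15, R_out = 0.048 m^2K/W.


Total thermal resistance (series):
  R_total = R_in + R_glass + R_air + R_glass + R_out
  R_total = 0.15 + 0.0089 + 0.15 + 0.0089 + 0.048 = 0.3658 m^2K/W
U-value = 1 / R_total = 1 / 0.3658 = 2.734 W/m^2K

2.734 W/m^2K


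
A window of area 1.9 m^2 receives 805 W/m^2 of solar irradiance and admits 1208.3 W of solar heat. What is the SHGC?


Rearrange Q = Area * SHGC * Irradiance:
  SHGC = Q / (Area * Irradiance)
  SHGC = 1208.3 / (1.9 * 805) = 0.79

0.79


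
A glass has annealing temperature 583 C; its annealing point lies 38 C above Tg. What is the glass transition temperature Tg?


Rearrange T_anneal = Tg + offset for Tg:
  Tg = T_anneal - offset = 583 - 38 = 545 C

545 C


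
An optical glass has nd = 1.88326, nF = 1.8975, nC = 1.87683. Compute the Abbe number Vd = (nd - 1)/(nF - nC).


Abbe number formula: Vd = (nd - 1) / (nF - nC)
  nd - 1 = 1.88326 - 1 = 0.88326
  nF - nC = 1.8975 - 1.87683 = 0.02067
  Vd = 0.88326 / 0.02067 = 42.73

42.73


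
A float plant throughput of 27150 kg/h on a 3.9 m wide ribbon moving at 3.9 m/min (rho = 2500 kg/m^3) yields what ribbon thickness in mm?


Ribbon cross-section from mass balance:
  Volume rate = throughput / density = 27150 / 2500 = 10.86 m^3/h
  thickness = volume rate / (speed * 60 * width), i.e.
  thickness = throughput / (60 * speed * width * density) * 1000
  thickness = 27150 / (60 * 3.9 * 3.9 * 2500) * 1000 = 11.9 mm

11.9 mm


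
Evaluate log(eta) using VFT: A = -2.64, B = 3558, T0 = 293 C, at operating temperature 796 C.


VFT equation: log(eta) = A + B / (T - T0)
  T - T0 = 796 - 293 = 503
  B / (T - T0) = 3558 / 503 = 7.074
  log(eta) = -2.64 + 7.074 = 4.434

4.434


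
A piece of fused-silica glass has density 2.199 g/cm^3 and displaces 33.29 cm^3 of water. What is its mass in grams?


Rearrange rho = m / V:
  m = rho * V
  m = 2.199 * 33.29 = 73.205 g

73.205 g


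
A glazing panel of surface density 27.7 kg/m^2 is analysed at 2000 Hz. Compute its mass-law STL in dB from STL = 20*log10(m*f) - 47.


Mass law: STL = 20 * log10(m * f) - 47
  m * f = 27.7 * 2000 = 55400
  log10(55400) = 4.74351
  STL = 20 * 4.74351 - 47 = 94.8702 - 47 = 47.9 dB

47.9 dB


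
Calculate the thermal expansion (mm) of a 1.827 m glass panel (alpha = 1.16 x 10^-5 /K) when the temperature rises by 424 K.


Thermal expansion formula: dL = alpha * L0 * dT
  dL = (1.16 x 10^-5) * 1.827 * 424 = 0.00898592 m
Convert to mm: 0.00898592 * 1000 = 8.9859 mm

8.9859 mm


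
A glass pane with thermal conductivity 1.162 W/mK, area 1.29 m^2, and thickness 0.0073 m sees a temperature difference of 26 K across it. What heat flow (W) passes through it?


Fourier's law: Q = k * A * dT / t
  Q = 1.162 * 1.29 * 26 / 0.0073
  Q = 38.97348 / 0.0073 = 5338.8 W

5338.8 W


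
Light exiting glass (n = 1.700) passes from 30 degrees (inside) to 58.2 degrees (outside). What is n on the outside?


Apply Snell's law: n1 * sin(theta1) = n2 * sin(theta2)
  n2 = n1 * sin(theta1) / sin(theta2)
  sin(30) = 0.5
  sin(58.2) = 0.849893
  n2 = 1.700 * 0.5 / 0.849893 = 1.0001

1.0001


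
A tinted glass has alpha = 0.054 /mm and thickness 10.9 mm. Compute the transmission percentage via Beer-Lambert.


Beer-Lambert law: T = exp(-alpha * thickness)
  exponent = -0.054 * 10.9 = -0.5886
  T = exp(-0.5886) = 0.5551
  Percentage = 0.5551 * 100 = 55.51%

55.51%


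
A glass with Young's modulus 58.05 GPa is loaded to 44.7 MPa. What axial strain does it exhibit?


Rearrange E = sigma / epsilon:
  epsilon = sigma / E
  E (MPa) = 58.05 * 1000 = 58050
  epsilon = 44.7 / 58050 = 0.00077

0.00077


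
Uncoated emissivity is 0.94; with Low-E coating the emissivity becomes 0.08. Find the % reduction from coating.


Percentage reduction = (1 - coated/uncoated) * 100
  Ratio = 0.08 / 0.94 = 0.0851
  Reduction = (1 - 0.0851) * 100 = 91.5%

91.5%


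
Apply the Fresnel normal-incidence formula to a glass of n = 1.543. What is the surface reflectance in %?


Fresnel reflectance at normal incidence:
  R = ((n - 1)/(n + 1))^2
  (n - 1)/(n + 1) = (1.543 - 1)/(1.543 + 1) = 0.213527
  R = 0.213527^2 = 0.0455938
  R(%) = 0.0455938 * 100 = 4.559%

4.559%


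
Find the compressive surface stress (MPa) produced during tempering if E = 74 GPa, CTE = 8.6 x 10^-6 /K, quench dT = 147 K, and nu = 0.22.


Tempering stress: sigma = E * alpha * dT / (1 - nu)
  E (MPa) = 74 * 1000 = 74000
  Numerator = 74000 * (8.6 x 10^-6) * 147 = 93.5508
  Denominator = 1 - 0.22 = 0.78
  sigma = 93.5508 / 0.78 = 119.9 MPa

119.9 MPa


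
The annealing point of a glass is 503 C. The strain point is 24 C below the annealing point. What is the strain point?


Strain point = annealing point - difference:
  T_strain = 503 - 24 = 479 C

479 C


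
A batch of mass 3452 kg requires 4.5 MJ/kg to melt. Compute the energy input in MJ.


Total energy = mass * specific energy
  E = 3452 * 4.5 = 15534 MJ

15534 MJ


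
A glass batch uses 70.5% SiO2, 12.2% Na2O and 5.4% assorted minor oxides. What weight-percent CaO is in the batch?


Pieces sum to 100%:
  CaO = 100 - (SiO2 + Na2O + others)
  CaO = 100 - (70.5 + 12.2 + 5.4) = 11.9%

11.9%


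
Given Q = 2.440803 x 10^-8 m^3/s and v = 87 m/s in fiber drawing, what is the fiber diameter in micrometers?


Cross-sectional area from continuity:
  A = Q / v = 2.440803 x 10^-8 / 87 = 2.805521 x 10^-10 m^2
Diameter from circular cross-section:
  d = sqrt(4A / pi) * 10^6 (m -> um)
  d = sqrt(4 * 2.805521 x 10^-10 / pi) * 10^6 = 18.9 um

18.9 um


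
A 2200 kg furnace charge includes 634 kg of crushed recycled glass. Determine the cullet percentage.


Cullet ratio = (cullet mass / total batch mass) * 100
  Ratio = 634 / 2200 * 100 = 28.82%

28.82%


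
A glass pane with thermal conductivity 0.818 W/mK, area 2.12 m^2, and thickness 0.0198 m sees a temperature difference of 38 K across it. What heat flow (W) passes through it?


Fourier's law: Q = k * A * dT / t
  Q = 0.818 * 2.12 * 38 / 0.0198
  Q = 65.89808 / 0.0198 = 3328.2 W

3328.2 W


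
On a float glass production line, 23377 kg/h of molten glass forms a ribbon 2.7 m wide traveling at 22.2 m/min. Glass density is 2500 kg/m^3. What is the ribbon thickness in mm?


Ribbon cross-section from mass balance:
  Volume rate = throughput / density = 23377 / 2500 = 9.3508 m^3/h
  thickness = volume rate / (speed * 60 * width), i.e.
  thickness = throughput / (60 * speed * width * density) * 1000
  thickness = 23377 / (60 * 22.2 * 2.7 * 2500) * 1000 = 2.6 mm

2.6 mm


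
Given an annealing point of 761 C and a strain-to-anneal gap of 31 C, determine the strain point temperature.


Strain point = annealing point - difference:
  T_strain = 761 - 31 = 730 C

730 C


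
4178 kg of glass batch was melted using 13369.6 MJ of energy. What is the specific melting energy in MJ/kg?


Rearrange E = m * s for s:
  s = E / m
  s = 13369.6 / 4178 = 3.2 MJ/kg

3.2 MJ/kg


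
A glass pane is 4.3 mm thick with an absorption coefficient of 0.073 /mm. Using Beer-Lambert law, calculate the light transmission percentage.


Beer-Lambert law: T = exp(-alpha * thickness)
  exponent = -0.073 * 4.3 = -0.3139
  T = exp(-0.3139) = 0.7306
  Percentage = 0.7306 * 100 = 73.06%

73.06%


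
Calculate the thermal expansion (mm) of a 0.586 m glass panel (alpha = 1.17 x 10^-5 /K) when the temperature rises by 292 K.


Thermal expansion formula: dL = alpha * L0 * dT
  dL = (1.17 x 10^-5) * 0.586 * 292 = 0.00200201 m
Convert to mm: 0.00200201 * 1000 = 2.002 mm

2.002 mm


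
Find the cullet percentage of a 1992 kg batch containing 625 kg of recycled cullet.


Cullet ratio = (cullet mass / total batch mass) * 100
  Ratio = 625 / 1992 * 100 = 31.38%

31.38%


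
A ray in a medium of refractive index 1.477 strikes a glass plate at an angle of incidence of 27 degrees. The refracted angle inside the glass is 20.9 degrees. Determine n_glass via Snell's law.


Apply Snell's law: n1 * sin(theta1) = n2 * sin(theta2)
  n2 = n1 * sin(theta1) / sin(theta2)
  sin(27) = 0.45399
  sin(20.9) = 0.356738
  n2 = 1.477 * 0.45399 / 0.356738 = 1.8797

1.8797


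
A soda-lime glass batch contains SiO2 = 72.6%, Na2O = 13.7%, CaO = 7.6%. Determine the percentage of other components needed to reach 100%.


Sum the three major oxides:
  SiO2 + Na2O + CaO = 72.6 + 13.7 + 7.6 = 93.9%
Subtract from 100%:
  Others = 100 - 93.9 = 6.1%

6.1%


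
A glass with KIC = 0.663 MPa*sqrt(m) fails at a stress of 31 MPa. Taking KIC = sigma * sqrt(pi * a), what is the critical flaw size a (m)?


Rearrange KIC = sigma * sqrt(pi * a):
  sqrt(pi * a) = KIC / sigma
  sqrt(pi * a) = 0.663 / 31 = 0.021387
  a = (KIC / sigma)^2 / pi
  a = 0.021387^2 / pi = 0.0001456 m

0.0001456 m


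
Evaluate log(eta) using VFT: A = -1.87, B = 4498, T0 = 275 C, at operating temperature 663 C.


VFT equation: log(eta) = A + B / (T - T0)
  T - T0 = 663 - 275 = 388
  B / (T - T0) = 4498 / 388 = 11.593
  log(eta) = -1.87 + 11.593 = 9.723

9.723


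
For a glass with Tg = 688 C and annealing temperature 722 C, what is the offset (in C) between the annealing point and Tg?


Offset = T_anneal - Tg:
  offset = 722 - 688 = 34 C

34 C


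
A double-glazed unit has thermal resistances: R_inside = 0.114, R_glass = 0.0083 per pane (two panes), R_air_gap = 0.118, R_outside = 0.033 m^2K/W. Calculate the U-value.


Total thermal resistance (series):
  R_total = R_in + R_glass + R_air + R_glass + R_out
  R_total = 0.114 + 0.0083 + 0.118 + 0.0083 + 0.033 = 0.2816 m^2K/W
U-value = 1 / R_total = 1 / 0.2816 = 3.551 W/m^2K

3.551 W/m^2K


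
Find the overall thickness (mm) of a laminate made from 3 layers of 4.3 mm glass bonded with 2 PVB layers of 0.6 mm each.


Total thickness = glass contribution + PVB contribution
  Glass: 3 * 4.3 = 12.9 mm
  PVB: 2 * 0.6 = 1.2 mm
  Total = 12.9 + 1.2 = 14.1 mm

14.1 mm


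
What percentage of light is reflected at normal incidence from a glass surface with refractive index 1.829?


Fresnel reflectance at normal incidence:
  R = ((n - 1)/(n + 1))^2
  (n - 1)/(n + 1) = (1.829 - 1)/(1.829 + 1) = 0.293036
  R = 0.293036^2 = 0.0858701
  R(%) = 0.0858701 * 100 = 8.587%

8.587%


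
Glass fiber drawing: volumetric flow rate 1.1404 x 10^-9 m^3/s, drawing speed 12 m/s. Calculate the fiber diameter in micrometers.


Cross-sectional area from continuity:
  A = Q / v = 1.1404 x 10^-9 / 12 = 9.503333 x 10^-11 m^2
Diameter from circular cross-section:
  d = sqrt(4A / pi) * 10^6 (m -> um)
  d = sqrt(4 * 9.503333 x 10^-11 / pi) * 10^6 = 11.0 um

11.0 um


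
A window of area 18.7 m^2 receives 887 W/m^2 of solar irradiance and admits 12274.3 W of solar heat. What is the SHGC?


Rearrange Q = Area * SHGC * Irradiance:
  SHGC = Q / (Area * Irradiance)
  SHGC = 12274.3 / (18.7 * 887) = 0.74

0.74


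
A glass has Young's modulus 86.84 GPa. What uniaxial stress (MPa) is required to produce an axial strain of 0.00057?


Rearrange E = sigma / epsilon:
  sigma = E * epsilon
  E (MPa) = 86.84 * 1000 = 86840
  sigma = 86840 * 0.00057 = 49.5 MPa

49.5 MPa


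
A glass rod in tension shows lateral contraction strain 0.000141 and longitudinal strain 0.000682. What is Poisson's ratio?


Poisson's ratio: nu = lateral strain / axial strain
  nu = 0.000141 / 0.000682 = 0.2067

0.2067


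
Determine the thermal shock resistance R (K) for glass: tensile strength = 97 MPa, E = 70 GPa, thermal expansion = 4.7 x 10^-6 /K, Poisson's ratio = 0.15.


Thermal shock resistance: R = sigma * (1 - nu) / (E * alpha)
  Numerator = 97 * (1 - 0.15) = 82.45
  Denominator = 70 * 1000 * (4.7 x 10^-6) = 0.329
  R = 82.45 / 0.329 = 250.6 K

250.6 K


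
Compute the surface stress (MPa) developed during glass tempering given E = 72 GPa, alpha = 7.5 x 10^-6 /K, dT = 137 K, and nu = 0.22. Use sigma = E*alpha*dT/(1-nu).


Tempering stress: sigma = E * alpha * dT / (1 - nu)
  E (MPa) = 72 * 1000 = 72000
  Numerator = 72000 * (7.5 x 10^-6) * 137 = 73.98
  Denominator = 1 - 0.22 = 0.78
  sigma = 73.98 / 0.78 = 94.8 MPa

94.8 MPa


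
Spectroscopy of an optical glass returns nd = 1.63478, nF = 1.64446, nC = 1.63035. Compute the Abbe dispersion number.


Abbe number formula: Vd = (nd - 1) / (nF - nC)
  nd - 1 = 1.63478 - 1 = 0.63478
  nF - nC = 1.64446 - 1.63035 = 0.01411
  Vd = 0.63478 / 0.01411 = 44.99

44.99


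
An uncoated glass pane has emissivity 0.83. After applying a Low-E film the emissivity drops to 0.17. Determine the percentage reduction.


Percentage reduction = (1 - coated/uncoated) * 100
  Ratio = 0.17 / 0.83 = 0.2048
  Reduction = (1 - 0.2048) * 100 = 79.5%

79.5%


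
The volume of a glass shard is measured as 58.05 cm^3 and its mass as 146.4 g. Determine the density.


Use the definition of density:
  rho = mass / volume
  rho = 146.4 / 58.05 = 2.522 g/cm^3

2.522 g/cm^3


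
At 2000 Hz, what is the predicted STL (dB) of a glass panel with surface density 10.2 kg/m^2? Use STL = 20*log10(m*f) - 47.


Mass law: STL = 20 * log10(m * f) - 47
  m * f = 10.2 * 2000 = 20400
  log10(20400) = 4.30963
  STL = 20 * 4.30963 - 47 = 86.1926 - 47 = 39.2 dB

39.2 dB


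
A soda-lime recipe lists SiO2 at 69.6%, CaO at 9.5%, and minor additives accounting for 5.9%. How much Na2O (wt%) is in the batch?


Pieces sum to 100%:
  Na2O = 100 - (SiO2 + CaO + others)
  Na2O = 100 - (69.6 + 9.5 + 5.9) = 15.0%

15.0%
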